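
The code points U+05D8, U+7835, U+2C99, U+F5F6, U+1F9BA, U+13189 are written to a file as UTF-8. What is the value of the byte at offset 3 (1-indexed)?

0xE7

1-indexed offset 3 is 0-indexed offset 2.
U+05D8 → 2-byte form D7 98 at offsets 0–1.
U+7835 → 3-byte form E7 A0 B5 at offsets 2–4.
Offset 2 falls in char 2's range; it's byte 1 of E7 A0 B5 = 0xE7.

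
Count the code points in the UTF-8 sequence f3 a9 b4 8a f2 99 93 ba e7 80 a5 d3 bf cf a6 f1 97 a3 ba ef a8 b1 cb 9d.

8

Byte at offset 0: 0xF3 = 11110011 → 4-byte char (#1). Advance 4.
Byte at offset 4: 0xF2 = 11110010 → 4-byte char (#2). Advance 4.
Byte at offset 8: 0xE7 = 11100111 → 3-byte char (#3). Advance 3.
Byte at offset 11: 0xD3 = 11010011 → 2-byte char (#4). Advance 2.
Byte at offset 13: 0xCF = 11001111 → 2-byte char (#5). Advance 2.
Byte at offset 15: 0xF1 = 11110001 → 4-byte char (#6). Advance 4.
Byte at offset 19: 0xEF = 11101111 → 3-byte char (#7). Advance 3.
Byte at offset 22: 0xCB = 11001011 → 2-byte char (#8). Advance 2.
Reached end at offset 24 after 8 code points.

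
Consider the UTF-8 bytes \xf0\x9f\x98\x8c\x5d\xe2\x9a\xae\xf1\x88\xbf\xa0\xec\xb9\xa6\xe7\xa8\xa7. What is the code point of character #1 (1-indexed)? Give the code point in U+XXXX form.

U+1F60C

Offset 0: leading byte 0xF0 = 11110000 → 4-byte char #1 = F0 9F 98 8C.
Leading byte 0xF0 = 11110000 matches 11110xxx → 4-byte sequence.
Byte 1: 0xF0 = 11110000, payload 000 (3 bits).
Byte 2: 0x9F = 10011111 (10xxxxxx ✓), payload 011111.
Byte 3: 0x98 = 10011000 (10xxxxxx ✓), payload 011000.
Byte 4: 0x8C = 10001100 (10xxxxxx ✓), payload 001100.
Concatenate: 000011111011000001100 = 0x1F60C (21 bits → U+1F60C).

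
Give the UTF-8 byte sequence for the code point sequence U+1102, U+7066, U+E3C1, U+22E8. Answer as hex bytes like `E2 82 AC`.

U+1102: 3-byte form → E1 84 82.
U+7066: 3-byte form → E7 81 A6.
U+E3C1: 3-byte form → EE 8F 81.
U+22E8: 3-byte form → E2 8B A8.
Concatenated (12 bytes): E1 84 82 E7 81 A6 EE 8F 81 E2 8B A8.

E1 84 82 E7 81 A6 EE 8F 81 E2 8B A8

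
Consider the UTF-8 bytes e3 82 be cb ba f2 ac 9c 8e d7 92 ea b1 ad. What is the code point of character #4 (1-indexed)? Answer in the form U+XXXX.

Offset 0: leading byte 0xE3 = 11100011 → 3-byte char #1 = E3 82 BE.
Offset 3: leading byte 0xCB = 11001011 → 2-byte char #2 = CB BA.
Offset 5: leading byte 0xF2 = 11110010 → 4-byte char #3 = F2 AC 9C 8E.
Offset 9: leading byte 0xD7 = 11010111 → 2-byte char #4 = D7 92.
Leading byte 0xD7 = 11010111 matches 110xxxxx → 2-byte sequence.
Byte 1: 0xD7 = 11010111, payload 10111 (5 bits).
Byte 2: 0x92 = 10010010 (10xxxxxx ✓), payload 010010.
Concatenate: 10111010010 = 0x5D2 (11 bits → U+05D2).

U+05D2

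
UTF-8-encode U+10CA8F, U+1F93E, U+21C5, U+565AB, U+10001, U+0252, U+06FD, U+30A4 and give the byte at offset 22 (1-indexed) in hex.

0xDB

1-indexed offset 22 is 0-indexed offset 21.
U+10CA8F → 4-byte form F4 8C AA 8F at offsets 0–3.
U+1F93E → 4-byte form F0 9F A4 BE at offsets 4–7.
U+21C5 → 3-byte form E2 87 85 at offsets 8–10.
U+565AB → 4-byte form F1 96 96 AB at offsets 11–14.
U+10001 → 4-byte form F0 90 80 81 at offsets 15–18.
U+0252 → 2-byte form C9 92 at offsets 19–20.
U+06FD → 2-byte form DB BD at offsets 21–22.
Offset 21 falls in char 7's range; it's byte 1 of DB BD = 0xDB.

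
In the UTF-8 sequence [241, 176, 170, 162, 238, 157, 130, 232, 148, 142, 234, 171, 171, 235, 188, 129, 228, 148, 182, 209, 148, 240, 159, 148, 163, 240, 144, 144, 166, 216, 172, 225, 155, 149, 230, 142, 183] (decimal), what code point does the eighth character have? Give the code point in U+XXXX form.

U+1F523

Offset 0: leading byte 0xF1 = 11110001 → 4-byte char #1 = F1 B0 AA A2.
Offset 4: leading byte 0xEE = 11101110 → 3-byte char #2 = EE 9D 82.
Offset 7: leading byte 0xE8 = 11101000 → 3-byte char #3 = E8 94 8E.
Offset 10: leading byte 0xEA = 11101010 → 3-byte char #4 = EA AB AB.
Offset 13: leading byte 0xEB = 11101011 → 3-byte char #5 = EB BC 81.
Offset 16: leading byte 0xE4 = 11100100 → 3-byte char #6 = E4 94 B6.
Offset 19: leading byte 0xD1 = 11010001 → 2-byte char #7 = D1 94.
Offset 21: leading byte 0xF0 = 11110000 → 4-byte char #8 = F0 9F 94 A3.
Leading byte 0xF0 = 11110000 matches 11110xxx → 4-byte sequence.
Byte 1: 0xF0 = 11110000, payload 000 (3 bits).
Byte 2: 0x9F = 10011111 (10xxxxxx ✓), payload 011111.
Byte 3: 0x94 = 10010100 (10xxxxxx ✓), payload 010100.
Byte 4: 0xA3 = 10100011 (10xxxxxx ✓), payload 100011.
Concatenate: 000011111010100100011 = 0x1F523 (21 bits → U+1F523).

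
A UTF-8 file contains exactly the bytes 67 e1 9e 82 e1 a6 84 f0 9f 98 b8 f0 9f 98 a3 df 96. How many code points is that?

Byte at offset 0: 0x67 = 01100111 → 1-byte char (#1). Advance 1.
Byte at offset 1: 0xE1 = 11100001 → 3-byte char (#2). Advance 3.
Byte at offset 4: 0xE1 = 11100001 → 3-byte char (#3). Advance 3.
Byte at offset 7: 0xF0 = 11110000 → 4-byte char (#4). Advance 4.
Byte at offset 11: 0xF0 = 11110000 → 4-byte char (#5). Advance 4.
Byte at offset 15: 0xDF = 11011111 → 2-byte char (#6). Advance 2.
Reached end at offset 17 after 6 code points.

6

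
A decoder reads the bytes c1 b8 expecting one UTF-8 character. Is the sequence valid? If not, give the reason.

Leading byte 0xC1 = 11000001 → 2-byte form.
Continuation bytes all match 10xxxxxx. Payload decodes to 0x78.
But 0x78 < 0x80, the minimum for a 2-byte sequence — this is an overlong encoding.

invalid (overlong encoding)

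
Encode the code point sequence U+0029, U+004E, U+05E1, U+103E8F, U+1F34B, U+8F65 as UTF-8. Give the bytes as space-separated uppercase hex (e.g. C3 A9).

U+0029: 1-byte form → 29.
U+004E: 1-byte form → 4E.
U+05E1: 2-byte form → D7 A1.
U+103E8F: 4-byte form → F4 83 BA 8F.
U+1F34B: 4-byte form → F0 9F 8D 8B.
U+8F65: 3-byte form → E8 BD A5.
Concatenated (15 bytes): 29 4E D7 A1 F4 83 BA 8F F0 9F 8D 8B E8 BD A5.

29 4E D7 A1 F4 83 BA 8F F0 9F 8D 8B E8 BD A5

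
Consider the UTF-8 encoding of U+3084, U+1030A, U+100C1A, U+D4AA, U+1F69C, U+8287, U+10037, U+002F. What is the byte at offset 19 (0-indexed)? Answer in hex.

0x8A

U+3084 → 3-byte form E3 82 84 at offsets 0–2.
U+1030A → 4-byte form F0 90 8C 8A at offsets 3–6.
U+100C1A → 4-byte form F4 80 B0 9A at offsets 7–10.
U+D4AA → 3-byte form ED 92 AA at offsets 11–13.
U+1F69C → 4-byte form F0 9F 9A 9C at offsets 14–17.
U+8287 → 3-byte form E8 8A 87 at offsets 18–20.
Offset 19 falls in char 6's range; it's byte 2 of E8 8A 87 = 0x8A.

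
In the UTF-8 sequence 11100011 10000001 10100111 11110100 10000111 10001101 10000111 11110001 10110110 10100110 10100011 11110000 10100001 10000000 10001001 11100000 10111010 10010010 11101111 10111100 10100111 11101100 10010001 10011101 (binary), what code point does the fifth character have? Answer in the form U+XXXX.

Offset 0: leading byte 0xE3 = 11100011 → 3-byte char #1 = E3 81 A7.
Offset 3: leading byte 0xF4 = 11110100 → 4-byte char #2 = F4 87 8D 87.
Offset 7: leading byte 0xF1 = 11110001 → 4-byte char #3 = F1 B6 A6 A3.
Offset 11: leading byte 0xF0 = 11110000 → 4-byte char #4 = F0 A1 80 89.
Offset 15: leading byte 0xE0 = 11100000 → 3-byte char #5 = E0 BA 92.
Leading byte 0xE0 = 11100000 matches 1110xxxx → 3-byte sequence.
Byte 1: 0xE0 = 11100000, payload 0000 (4 bits).
Byte 2: 0xBA = 10111010 (10xxxxxx ✓), payload 111010.
Byte 3: 0x92 = 10010010 (10xxxxxx ✓), payload 010010.
Concatenate: 0000111010010010 = 0xE92 (16 bits → U+0E92).

U+0E92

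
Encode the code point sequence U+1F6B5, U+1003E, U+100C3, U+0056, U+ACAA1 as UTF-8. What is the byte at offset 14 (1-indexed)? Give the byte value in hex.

1-indexed offset 14 is 0-indexed offset 13.
U+1F6B5 → 4-byte form F0 9F 9A B5 at offsets 0–3.
U+1003E → 4-byte form F0 90 80 BE at offsets 4–7.
U+100C3 → 4-byte form F0 90 83 83 at offsets 8–11.
U+0056 → 1-byte form 56 at offsets 12–12.
U+ACAA1 → 4-byte form F2 AC AA A1 at offsets 13–16.
Offset 13 falls in char 5's range; it's byte 1 of F2 AC AA A1 = 0xF2.

0xF2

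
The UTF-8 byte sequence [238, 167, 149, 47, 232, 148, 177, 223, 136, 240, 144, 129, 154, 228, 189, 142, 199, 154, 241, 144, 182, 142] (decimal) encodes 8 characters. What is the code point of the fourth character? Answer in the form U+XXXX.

U+07C8

Offset 0: leading byte 0xEE = 11101110 → 3-byte char #1 = EE A7 95.
Offset 3: leading byte 0x2F = 00101111 → 1-byte char #2 = 2F.
Offset 4: leading byte 0xE8 = 11101000 → 3-byte char #3 = E8 94 B1.
Offset 7: leading byte 0xDF = 11011111 → 2-byte char #4 = DF 88.
Leading byte 0xDF = 11011111 matches 110xxxxx → 2-byte sequence.
Byte 1: 0xDF = 11011111, payload 11111 (5 bits).
Byte 2: 0x88 = 10001000 (10xxxxxx ✓), payload 001000.
Concatenate: 11111001000 = 0x7C8 (11 bits → U+07C8).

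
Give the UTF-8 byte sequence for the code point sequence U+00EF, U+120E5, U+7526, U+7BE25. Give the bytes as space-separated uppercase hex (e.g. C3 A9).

C3 AF F0 92 83 A5 E7 94 A6 F1 BB B8 A5

U+00EF: 2-byte form → C3 AF.
U+120E5: 4-byte form → F0 92 83 A5.
U+7526: 3-byte form → E7 94 A6.
U+7BE25: 4-byte form → F1 BB B8 A5.
Concatenated (13 bytes): C3 AF F0 92 83 A5 E7 94 A6 F1 BB B8 A5.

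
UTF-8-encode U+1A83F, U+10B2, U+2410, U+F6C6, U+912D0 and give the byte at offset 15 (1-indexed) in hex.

1-indexed offset 15 is 0-indexed offset 14.
U+1A83F → 4-byte form F0 9A A0 BF at offsets 0–3.
U+10B2 → 3-byte form E1 82 B2 at offsets 4–6.
U+2410 → 3-byte form E2 90 90 at offsets 7–9.
U+F6C6 → 3-byte form EF 9B 86 at offsets 10–12.
U+912D0 → 4-byte form F2 91 8B 90 at offsets 13–16.
Offset 14 falls in char 5's range; it's byte 2 of F2 91 8B 90 = 0x91.

0x91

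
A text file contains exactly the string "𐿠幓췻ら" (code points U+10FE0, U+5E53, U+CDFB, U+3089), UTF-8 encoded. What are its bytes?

U+10FE0: 4-byte form → F0 90 BF A0.
U+5E53: 3-byte form → E5 B9 93.
U+CDFB: 3-byte form → EC B7 BB.
U+3089: 3-byte form → E3 82 89.
Concatenated (13 bytes): F0 90 BF A0 E5 B9 93 EC B7 BB E3 82 89.

F0 90 BF A0 E5 B9 93 EC B7 BB E3 82 89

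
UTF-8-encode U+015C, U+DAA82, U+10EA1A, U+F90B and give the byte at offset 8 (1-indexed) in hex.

0x8E

1-indexed offset 8 is 0-indexed offset 7.
U+015C → 2-byte form C5 9C at offsets 0–1.
U+DAA82 → 4-byte form F3 9A AA 82 at offsets 2–5.
U+10EA1A → 4-byte form F4 8E A8 9A at offsets 6–9.
Offset 7 falls in char 3's range; it's byte 2 of F4 8E A8 9A = 0x8E.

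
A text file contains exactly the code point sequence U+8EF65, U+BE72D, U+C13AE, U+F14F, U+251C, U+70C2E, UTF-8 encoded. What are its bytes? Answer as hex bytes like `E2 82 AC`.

F2 8E BD A5 F2 BE 9C AD F3 81 8E AE EF 85 8F E2 94 9C F1 B0 B0 AE

U+8EF65: 4-byte form → F2 8E BD A5.
U+BE72D: 4-byte form → F2 BE 9C AD.
U+C13AE: 4-byte form → F3 81 8E AE.
U+F14F: 3-byte form → EF 85 8F.
U+251C: 3-byte form → E2 94 9C.
U+70C2E: 4-byte form → F1 B0 B0 AE.
Concatenated (22 bytes): F2 8E BD A5 F2 BE 9C AD F3 81 8E AE EF 85 8F E2 94 9C F1 B0 B0 AE.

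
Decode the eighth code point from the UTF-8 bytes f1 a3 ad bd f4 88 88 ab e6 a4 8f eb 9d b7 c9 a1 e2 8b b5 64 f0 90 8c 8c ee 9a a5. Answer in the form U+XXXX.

U+1030C

Offset 0: leading byte 0xF1 = 11110001 → 4-byte char #1 = F1 A3 AD BD.
Offset 4: leading byte 0xF4 = 11110100 → 4-byte char #2 = F4 88 88 AB.
Offset 8: leading byte 0xE6 = 11100110 → 3-byte char #3 = E6 A4 8F.
Offset 11: leading byte 0xEB = 11101011 → 3-byte char #4 = EB 9D B7.
Offset 14: leading byte 0xC9 = 11001001 → 2-byte char #5 = C9 A1.
Offset 16: leading byte 0xE2 = 11100010 → 3-byte char #6 = E2 8B B5.
Offset 19: leading byte 0x64 = 01100100 → 1-byte char #7 = 64.
Offset 20: leading byte 0xF0 = 11110000 → 4-byte char #8 = F0 90 8C 8C.
Leading byte 0xF0 = 11110000 matches 11110xxx → 4-byte sequence.
Byte 1: 0xF0 = 11110000, payload 000 (3 bits).
Byte 2: 0x90 = 10010000 (10xxxxxx ✓), payload 010000.
Byte 3: 0x8C = 10001100 (10xxxxxx ✓), payload 001100.
Byte 4: 0x8C = 10001100 (10xxxxxx ✓), payload 001100.
Concatenate: 000010000001100001100 = 0x1030C (21 bits → U+1030C).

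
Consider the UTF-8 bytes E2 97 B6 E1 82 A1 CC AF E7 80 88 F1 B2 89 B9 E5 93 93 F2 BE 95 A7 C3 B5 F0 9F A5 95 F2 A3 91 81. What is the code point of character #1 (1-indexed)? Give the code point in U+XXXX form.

U+25F6

Offset 0: leading byte 0xE2 = 11100010 → 3-byte char #1 = E2 97 B6.
Leading byte 0xE2 = 11100010 matches 1110xxxx → 3-byte sequence.
Byte 1: 0xE2 = 11100010, payload 0010 (4 bits).
Byte 2: 0x97 = 10010111 (10xxxxxx ✓), payload 010111.
Byte 3: 0xB6 = 10110110 (10xxxxxx ✓), payload 110110.
Concatenate: 0010010111110110 = 0x25F6 (16 bits → U+25F6).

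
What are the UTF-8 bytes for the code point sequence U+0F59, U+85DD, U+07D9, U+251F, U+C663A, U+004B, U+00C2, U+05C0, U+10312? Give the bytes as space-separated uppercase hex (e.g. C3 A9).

U+0F59: 3-byte form → E0 BD 99.
U+85DD: 3-byte form → E8 97 9D.
U+07D9: 2-byte form → DF 99.
U+251F: 3-byte form → E2 94 9F.
U+C663A: 4-byte form → F3 86 98 BA.
U+004B: 1-byte form → 4B.
U+00C2: 2-byte form → C3 82.
U+05C0: 2-byte form → D7 80.
U+10312: 4-byte form → F0 90 8C 92.
Concatenated (24 bytes): E0 BD 99 E8 97 9D DF 99 E2 94 9F F3 86 98 BA 4B C3 82 D7 80 F0 90 8C 92.

E0 BD 99 E8 97 9D DF 99 E2 94 9F F3 86 98 BA 4B C3 82 D7 80 F0 90 8C 92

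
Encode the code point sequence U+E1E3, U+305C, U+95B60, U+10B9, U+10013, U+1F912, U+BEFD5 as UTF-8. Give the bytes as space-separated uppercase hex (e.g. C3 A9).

U+E1E3: 3-byte form → EE 87 A3.
U+305C: 3-byte form → E3 81 9C.
U+95B60: 4-byte form → F2 95 AD A0.
U+10B9: 3-byte form → E1 82 B9.
U+10013: 4-byte form → F0 90 80 93.
U+1F912: 4-byte form → F0 9F A4 92.
U+BEFD5: 4-byte form → F2 BE BF 95.
Concatenated (25 bytes): EE 87 A3 E3 81 9C F2 95 AD A0 E1 82 B9 F0 90 80 93 F0 9F A4 92 F2 BE BF 95.

EE 87 A3 E3 81 9C F2 95 AD A0 E1 82 B9 F0 90 80 93 F0 9F A4 92 F2 BE BF 95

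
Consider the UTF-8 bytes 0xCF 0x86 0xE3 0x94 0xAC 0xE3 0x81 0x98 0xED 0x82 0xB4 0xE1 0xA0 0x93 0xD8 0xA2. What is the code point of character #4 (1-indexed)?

U+D0B4

Offset 0: leading byte 0xCF = 11001111 → 2-byte char #1 = CF 86.
Offset 2: leading byte 0xE3 = 11100011 → 3-byte char #2 = E3 94 AC.
Offset 5: leading byte 0xE3 = 11100011 → 3-byte char #3 = E3 81 98.
Offset 8: leading byte 0xED = 11101101 → 3-byte char #4 = ED 82 B4.
Leading byte 0xED = 11101101 matches 1110xxxx → 3-byte sequence.
Byte 1: 0xED = 11101101, payload 1101 (4 bits).
Byte 2: 0x82 = 10000010 (10xxxxxx ✓), payload 000010.
Byte 3: 0xB4 = 10110100 (10xxxxxx ✓), payload 110100.
Concatenate: 1101000010110100 = 0xD0B4 (16 bits → U+D0B4).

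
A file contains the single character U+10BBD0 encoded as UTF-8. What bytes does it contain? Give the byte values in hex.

F4 8B AF 90

U+10BBD0 = 0x10BBD0 = 1096656 decimal. In range U+10000–U+10FFFF → 4-byte form: 11110xxx 10xxxxxx 10xxxxxx 10xxxxxx.
Binary (21 bits): 100001011101111010000.
Split 3+6+6+6: 100 | 001011 | 101111 | 010000.
Byte 1: 11110100 = 0xF4.
Byte 2: 10001011 = 0x8B.
Byte 3: 10101111 = 0xAF.
Byte 4: 10010000 = 0x90.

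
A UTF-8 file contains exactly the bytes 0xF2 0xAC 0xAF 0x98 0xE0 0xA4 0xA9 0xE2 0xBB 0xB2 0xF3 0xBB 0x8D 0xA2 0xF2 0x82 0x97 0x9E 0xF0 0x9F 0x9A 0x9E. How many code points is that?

Byte at offset 0: 0xF2 = 11110010 → 4-byte char (#1). Advance 4.
Byte at offset 4: 0xE0 = 11100000 → 3-byte char (#2). Advance 3.
Byte at offset 7: 0xE2 = 11100010 → 3-byte char (#3). Advance 3.
Byte at offset 10: 0xF3 = 11110011 → 4-byte char (#4). Advance 4.
Byte at offset 14: 0xF2 = 11110010 → 4-byte char (#5). Advance 4.
Byte at offset 18: 0xF0 = 11110000 → 4-byte char (#6). Advance 4.
Reached end at offset 22 after 6 code points.

6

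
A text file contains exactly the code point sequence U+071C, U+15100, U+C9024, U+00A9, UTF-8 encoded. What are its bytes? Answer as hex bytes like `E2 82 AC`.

DC 9C F0 95 84 80 F3 89 80 A4 C2 A9

U+071C: 2-byte form → DC 9C.
U+15100: 4-byte form → F0 95 84 80.
U+C9024: 4-byte form → F3 89 80 A4.
U+00A9: 2-byte form → C2 A9.
Concatenated (12 bytes): DC 9C F0 95 84 80 F3 89 80 A4 C2 A9.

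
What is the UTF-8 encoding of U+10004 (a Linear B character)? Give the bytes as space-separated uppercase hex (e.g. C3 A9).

F0 90 80 84

U+10004 = 0x10004 = 65540 decimal. In range U+10000–U+10FFFF → 4-byte form: 11110xxx 10xxxxxx 10xxxxxx 10xxxxxx.
Binary (21 bits): 000010000000000000100.
Split 3+6+6+6: 000 | 010000 | 000000 | 000100.
Byte 1: 11110000 = 0xF0.
Byte 2: 10010000 = 0x90.
Byte 3: 10000000 = 0x80.
Byte 4: 10000100 = 0x84.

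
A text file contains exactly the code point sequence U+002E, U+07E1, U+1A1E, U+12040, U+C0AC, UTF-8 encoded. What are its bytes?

U+002E: 1-byte form → 2E.
U+07E1: 2-byte form → DF A1.
U+1A1E: 3-byte form → E1 A8 9E.
U+12040: 4-byte form → F0 92 81 80.
U+C0AC: 3-byte form → EC 82 AC.
Concatenated (13 bytes): 2E DF A1 E1 A8 9E F0 92 81 80 EC 82 AC.

2E DF A1 E1 A8 9E F0 92 81 80 EC 82 AC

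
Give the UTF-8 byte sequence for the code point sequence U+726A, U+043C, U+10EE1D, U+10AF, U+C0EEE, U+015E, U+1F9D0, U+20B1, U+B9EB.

U+726A: 3-byte form → E7 89 AA.
U+043C: 2-byte form → D0 BC.
U+10EE1D: 4-byte form → F4 8E B8 9D.
U+10AF: 3-byte form → E1 82 AF.
U+C0EEE: 4-byte form → F3 80 BB AE.
U+015E: 2-byte form → C5 9E.
U+1F9D0: 4-byte form → F0 9F A7 90.
U+20B1: 3-byte form → E2 82 B1.
U+B9EB: 3-byte form → EB A7 AB.
Concatenated (28 bytes): E7 89 AA D0 BC F4 8E B8 9D E1 82 AF F3 80 BB AE C5 9E F0 9F A7 90 E2 82 B1 EB A7 AB.

E7 89 AA D0 BC F4 8E B8 9D E1 82 AF F3 80 BB AE C5 9E F0 9F A7 90 E2 82 B1 EB A7 AB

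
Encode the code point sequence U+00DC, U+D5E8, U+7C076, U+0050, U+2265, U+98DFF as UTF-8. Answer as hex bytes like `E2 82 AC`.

C3 9C ED 97 A8 F1 BC 81 B6 50 E2 89 A5 F2 98 B7 BF

U+00DC: 2-byte form → C3 9C.
U+D5E8: 3-byte form → ED 97 A8.
U+7C076: 4-byte form → F1 BC 81 B6.
U+0050: 1-byte form → 50.
U+2265: 3-byte form → E2 89 A5.
U+98DFF: 4-byte form → F2 98 B7 BF.
Concatenated (17 bytes): C3 9C ED 97 A8 F1 BC 81 B6 50 E2 89 A5 F2 98 B7 BF.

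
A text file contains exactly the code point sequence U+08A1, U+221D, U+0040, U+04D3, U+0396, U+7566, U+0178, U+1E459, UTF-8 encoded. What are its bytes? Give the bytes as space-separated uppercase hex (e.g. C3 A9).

U+08A1: 3-byte form → E0 A2 A1.
U+221D: 3-byte form → E2 88 9D.
U+0040: 1-byte form → 40.
U+04D3: 2-byte form → D3 93.
U+0396: 2-byte form → CE 96.
U+7566: 3-byte form → E7 95 A6.
U+0178: 2-byte form → C5 B8.
U+1E459: 4-byte form → F0 9E 91 99.
Concatenated (20 bytes): E0 A2 A1 E2 88 9D 40 D3 93 CE 96 E7 95 A6 C5 B8 F0 9E 91 99.

E0 A2 A1 E2 88 9D 40 D3 93 CE 96 E7 95 A6 C5 B8 F0 9E 91 99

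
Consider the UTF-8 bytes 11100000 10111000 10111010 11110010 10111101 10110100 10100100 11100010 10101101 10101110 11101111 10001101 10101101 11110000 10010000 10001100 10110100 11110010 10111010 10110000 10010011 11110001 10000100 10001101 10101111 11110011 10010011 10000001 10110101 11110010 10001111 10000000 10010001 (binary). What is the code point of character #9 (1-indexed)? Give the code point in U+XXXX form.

Offset 0: leading byte 0xE0 = 11100000 → 3-byte char #1 = E0 B8 BA.
Offset 3: leading byte 0xF2 = 11110010 → 4-byte char #2 = F2 BD B4 A4.
Offset 7: leading byte 0xE2 = 11100010 → 3-byte char #3 = E2 AD AE.
Offset 10: leading byte 0xEF = 11101111 → 3-byte char #4 = EF 8D AD.
Offset 13: leading byte 0xF0 = 11110000 → 4-byte char #5 = F0 90 8C B4.
Offset 17: leading byte 0xF2 = 11110010 → 4-byte char #6 = F2 BA B0 93.
Offset 21: leading byte 0xF1 = 11110001 → 4-byte char #7 = F1 84 8D AF.
Offset 25: leading byte 0xF3 = 11110011 → 4-byte char #8 = F3 93 81 B5.
Offset 29: leading byte 0xF2 = 11110010 → 4-byte char #9 = F2 8F 80 91.
Leading byte 0xF2 = 11110010 matches 11110xxx → 4-byte sequence.
Byte 1: 0xF2 = 11110010, payload 010 (3 bits).
Byte 2: 0x8F = 10001111 (10xxxxxx ✓), payload 001111.
Byte 3: 0x80 = 10000000 (10xxxxxx ✓), payload 000000.
Byte 4: 0x91 = 10010001 (10xxxxxx ✓), payload 010001.
Concatenate: 010001111000000010001 = 0x8F011 (21 bits → U+8F011).

U+8F011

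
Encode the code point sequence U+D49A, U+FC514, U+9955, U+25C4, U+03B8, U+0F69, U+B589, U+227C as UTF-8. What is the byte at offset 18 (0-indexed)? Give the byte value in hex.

U+D49A → 3-byte form ED 92 9A at offsets 0–2.
U+FC514 → 4-byte form F3 BC 94 94 at offsets 3–6.
U+9955 → 3-byte form E9 A5 95 at offsets 7–9.
U+25C4 → 3-byte form E2 97 84 at offsets 10–12.
U+03B8 → 2-byte form CE B8 at offsets 13–14.
U+0F69 → 3-byte form E0 BD A9 at offsets 15–17.
U+B589 → 3-byte form EB 96 89 at offsets 18–20.
Offset 18 falls in char 7's range; it's byte 1 of EB 96 89 = 0xEB.

0xEB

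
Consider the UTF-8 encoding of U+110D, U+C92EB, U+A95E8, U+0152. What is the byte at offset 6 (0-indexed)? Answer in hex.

U+110D → 3-byte form E1 84 8D at offsets 0–2.
U+C92EB → 4-byte form F3 89 8B AB at offsets 3–6.
Offset 6 falls in char 2's range; it's byte 4 of F3 89 8B AB = 0xAB.

0xAB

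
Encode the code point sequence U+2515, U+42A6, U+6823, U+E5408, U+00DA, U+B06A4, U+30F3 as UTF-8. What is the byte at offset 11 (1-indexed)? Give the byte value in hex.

0xA5

1-indexed offset 11 is 0-indexed offset 10.
U+2515 → 3-byte form E2 94 95 at offsets 0–2.
U+42A6 → 3-byte form E4 8A A6 at offsets 3–5.
U+6823 → 3-byte form E6 A0 A3 at offsets 6–8.
U+E5408 → 4-byte form F3 A5 90 88 at offsets 9–12.
Offset 10 falls in char 4's range; it's byte 2 of F3 A5 90 88 = 0xA5.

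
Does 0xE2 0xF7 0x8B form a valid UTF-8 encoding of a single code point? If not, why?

invalid (non-continuation byte where continuation expected)

Leading byte 0xE2 = 11100010 → 3-byte form.
Byte 2 is 0xF7 = 11110111, which is not 10xxxxxx — expected a continuation byte.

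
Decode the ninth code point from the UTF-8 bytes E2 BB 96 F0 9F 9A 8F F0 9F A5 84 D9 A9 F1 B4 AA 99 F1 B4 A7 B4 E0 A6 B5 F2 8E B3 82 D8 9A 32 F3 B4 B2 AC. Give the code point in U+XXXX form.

U+061A

Offset 0: leading byte 0xE2 = 11100010 → 3-byte char #1 = E2 BB 96.
Offset 3: leading byte 0xF0 = 11110000 → 4-byte char #2 = F0 9F 9A 8F.
Offset 7: leading byte 0xF0 = 11110000 → 4-byte char #3 = F0 9F A5 84.
Offset 11: leading byte 0xD9 = 11011001 → 2-byte char #4 = D9 A9.
Offset 13: leading byte 0xF1 = 11110001 → 4-byte char #5 = F1 B4 AA 99.
Offset 17: leading byte 0xF1 = 11110001 → 4-byte char #6 = F1 B4 A7 B4.
Offset 21: leading byte 0xE0 = 11100000 → 3-byte char #7 = E0 A6 B5.
Offset 24: leading byte 0xF2 = 11110010 → 4-byte char #8 = F2 8E B3 82.
Offset 28: leading byte 0xD8 = 11011000 → 2-byte char #9 = D8 9A.
Leading byte 0xD8 = 11011000 matches 110xxxxx → 2-byte sequence.
Byte 1: 0xD8 = 11011000, payload 11000 (5 bits).
Byte 2: 0x9A = 10011010 (10xxxxxx ✓), payload 011010.
Concatenate: 11000011010 = 0x61A (11 bits → U+061A).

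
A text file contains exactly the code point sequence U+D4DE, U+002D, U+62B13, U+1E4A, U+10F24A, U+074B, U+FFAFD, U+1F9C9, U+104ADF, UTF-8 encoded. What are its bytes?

ED 93 9E 2D F1 A2 AC 93 E1 B9 8A F4 8F 89 8A DD 8B F3 BF AB BD F0 9F A7 89 F4 84 AB 9F

U+D4DE: 3-byte form → ED 93 9E.
U+002D: 1-byte form → 2D.
U+62B13: 4-byte form → F1 A2 AC 93.
U+1E4A: 3-byte form → E1 B9 8A.
U+10F24A: 4-byte form → F4 8F 89 8A.
U+074B: 2-byte form → DD 8B.
U+FFAFD: 4-byte form → F3 BF AB BD.
U+1F9C9: 4-byte form → F0 9F A7 89.
U+104ADF: 4-byte form → F4 84 AB 9F.
Concatenated (29 bytes): ED 93 9E 2D F1 A2 AC 93 E1 B9 8A F4 8F 89 8A DD 8B F3 BF AB BD F0 9F A7 89 F4 84 AB 9F.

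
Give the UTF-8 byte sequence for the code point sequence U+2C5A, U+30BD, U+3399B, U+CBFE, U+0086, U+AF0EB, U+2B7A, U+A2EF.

E2 B1 9A E3 82 BD F0 B3 A6 9B EC AF BE C2 86 F2 AF 83 AB E2 AD BA EA 8B AF

U+2C5A: 3-byte form → E2 B1 9A.
U+30BD: 3-byte form → E3 82 BD.
U+3399B: 4-byte form → F0 B3 A6 9B.
U+CBFE: 3-byte form → EC AF BE.
U+0086: 2-byte form → C2 86.
U+AF0EB: 4-byte form → F2 AF 83 AB.
U+2B7A: 3-byte form → E2 AD BA.
U+A2EF: 3-byte form → EA 8B AF.
Concatenated (25 bytes): E2 B1 9A E3 82 BD F0 B3 A6 9B EC AF BE C2 86 F2 AF 83 AB E2 AD BA EA 8B AF.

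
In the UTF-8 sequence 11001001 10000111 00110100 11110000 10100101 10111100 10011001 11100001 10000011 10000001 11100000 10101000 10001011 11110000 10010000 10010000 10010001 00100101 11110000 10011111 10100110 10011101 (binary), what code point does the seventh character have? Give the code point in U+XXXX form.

U+0025

Offset 0: leading byte 0xC9 = 11001001 → 2-byte char #1 = C9 87.
Offset 2: leading byte 0x34 = 00110100 → 1-byte char #2 = 34.
Offset 3: leading byte 0xF0 = 11110000 → 4-byte char #3 = F0 A5 BC 99.
Offset 7: leading byte 0xE1 = 11100001 → 3-byte char #4 = E1 83 81.
Offset 10: leading byte 0xE0 = 11100000 → 3-byte char #5 = E0 A8 8B.
Offset 13: leading byte 0xF0 = 11110000 → 4-byte char #6 = F0 90 90 91.
Offset 17: leading byte 0x25 = 00100101 → 1-byte char #7 = 25.
Leading byte 0x25 = 00100101 matches 0xxxxxxx → 1-byte sequence.
Byte 1: 0x25 = 00100101, payload 0100101 (7 bits).
Concatenate: 0100101 = 0x25 (7 bits → U+0025).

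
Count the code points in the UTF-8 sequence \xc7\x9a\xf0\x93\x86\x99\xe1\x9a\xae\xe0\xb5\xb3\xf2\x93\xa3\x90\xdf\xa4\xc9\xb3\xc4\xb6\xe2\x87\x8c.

Byte at offset 0: 0xC7 = 11000111 → 2-byte char (#1). Advance 2.
Byte at offset 2: 0xF0 = 11110000 → 4-byte char (#2). Advance 4.
Byte at offset 6: 0xE1 = 11100001 → 3-byte char (#3). Advance 3.
Byte at offset 9: 0xE0 = 11100000 → 3-byte char (#4). Advance 3.
Byte at offset 12: 0xF2 = 11110010 → 4-byte char (#5). Advance 4.
Byte at offset 16: 0xDF = 11011111 → 2-byte char (#6). Advance 2.
Byte at offset 18: 0xC9 = 11001001 → 2-byte char (#7). Advance 2.
Byte at offset 20: 0xC4 = 11000100 → 2-byte char (#8). Advance 2.
Byte at offset 22: 0xE2 = 11100010 → 3-byte char (#9). Advance 3.
Reached end at offset 25 after 9 code points.

9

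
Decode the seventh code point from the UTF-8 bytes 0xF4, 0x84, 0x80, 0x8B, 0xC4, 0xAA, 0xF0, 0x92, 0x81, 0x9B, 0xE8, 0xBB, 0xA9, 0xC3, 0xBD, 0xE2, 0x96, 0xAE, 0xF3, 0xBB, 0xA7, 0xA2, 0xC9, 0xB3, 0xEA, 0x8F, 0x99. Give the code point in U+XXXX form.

Offset 0: leading byte 0xF4 = 11110100 → 4-byte char #1 = F4 84 80 8B.
Offset 4: leading byte 0xC4 = 11000100 → 2-byte char #2 = C4 AA.
Offset 6: leading byte 0xF0 = 11110000 → 4-byte char #3 = F0 92 81 9B.
Offset 10: leading byte 0xE8 = 11101000 → 3-byte char #4 = E8 BB A9.
Offset 13: leading byte 0xC3 = 11000011 → 2-byte char #5 = C3 BD.
Offset 15: leading byte 0xE2 = 11100010 → 3-byte char #6 = E2 96 AE.
Offset 18: leading byte 0xF3 = 11110011 → 4-byte char #7 = F3 BB A7 A2.
Leading byte 0xF3 = 11110011 matches 11110xxx → 4-byte sequence.
Byte 1: 0xF3 = 11110011, payload 011 (3 bits).
Byte 2: 0xBB = 10111011 (10xxxxxx ✓), payload 111011.
Byte 3: 0xA7 = 10100111 (10xxxxxx ✓), payload 100111.
Byte 4: 0xA2 = 10100010 (10xxxxxx ✓), payload 100010.
Concatenate: 011111011100111100010 = 0xFB9E2 (21 bits → U+FB9E2).

U+FB9E2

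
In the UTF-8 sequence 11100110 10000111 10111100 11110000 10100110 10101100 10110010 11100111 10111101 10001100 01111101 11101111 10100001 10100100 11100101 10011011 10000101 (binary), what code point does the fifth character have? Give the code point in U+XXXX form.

Offset 0: leading byte 0xE6 = 11100110 → 3-byte char #1 = E6 87 BC.
Offset 3: leading byte 0xF0 = 11110000 → 4-byte char #2 = F0 A6 AC B2.
Offset 7: leading byte 0xE7 = 11100111 → 3-byte char #3 = E7 BD 8C.
Offset 10: leading byte 0x7D = 01111101 → 1-byte char #4 = 7D.
Offset 11: leading byte 0xEF = 11101111 → 3-byte char #5 = EF A1 A4.
Leading byte 0xEF = 11101111 matches 1110xxxx → 3-byte sequence.
Byte 1: 0xEF = 11101111, payload 1111 (4 bits).
Byte 2: 0xA1 = 10100001 (10xxxxxx ✓), payload 100001.
Byte 3: 0xA4 = 10100100 (10xxxxxx ✓), payload 100100.
Concatenate: 1111100001100100 = 0xF864 (16 bits → U+F864).

U+F864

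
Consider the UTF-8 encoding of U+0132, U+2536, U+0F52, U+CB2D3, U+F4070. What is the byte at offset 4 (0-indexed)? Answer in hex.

0xB6

U+0132 → 2-byte form C4 B2 at offsets 0–1.
U+2536 → 3-byte form E2 94 B6 at offsets 2–4.
Offset 4 falls in char 2's range; it's byte 3 of E2 94 B6 = 0xB6.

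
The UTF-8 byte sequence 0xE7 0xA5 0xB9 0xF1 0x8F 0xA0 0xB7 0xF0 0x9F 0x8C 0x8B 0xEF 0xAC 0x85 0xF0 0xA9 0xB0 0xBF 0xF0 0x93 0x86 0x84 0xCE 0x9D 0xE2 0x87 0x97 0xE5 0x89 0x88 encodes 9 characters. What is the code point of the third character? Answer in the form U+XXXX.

Offset 0: leading byte 0xE7 = 11100111 → 3-byte char #1 = E7 A5 B9.
Offset 3: leading byte 0xF1 = 11110001 → 4-byte char #2 = F1 8F A0 B7.
Offset 7: leading byte 0xF0 = 11110000 → 4-byte char #3 = F0 9F 8C 8B.
Leading byte 0xF0 = 11110000 matches 11110xxx → 4-byte sequence.
Byte 1: 0xF0 = 11110000, payload 000 (3 bits).
Byte 2: 0x9F = 10011111 (10xxxxxx ✓), payload 011111.
Byte 3: 0x8C = 10001100 (10xxxxxx ✓), payload 001100.
Byte 4: 0x8B = 10001011 (10xxxxxx ✓), payload 001011.
Concatenate: 000011111001100001011 = 0x1F30B (21 bits → U+1F30B).

U+1F30B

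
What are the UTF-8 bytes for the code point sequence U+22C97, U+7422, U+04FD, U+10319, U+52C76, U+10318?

F0 A2 B2 97 E7 90 A2 D3 BD F0 90 8C 99 F1 92 B1 B6 F0 90 8C 98

U+22C97: 4-byte form → F0 A2 B2 97.
U+7422: 3-byte form → E7 90 A2.
U+04FD: 2-byte form → D3 BD.
U+10319: 4-byte form → F0 90 8C 99.
U+52C76: 4-byte form → F1 92 B1 B6.
U+10318: 4-byte form → F0 90 8C 98.
Concatenated (21 bytes): F0 A2 B2 97 E7 90 A2 D3 BD F0 90 8C 99 F1 92 B1 B6 F0 90 8C 98.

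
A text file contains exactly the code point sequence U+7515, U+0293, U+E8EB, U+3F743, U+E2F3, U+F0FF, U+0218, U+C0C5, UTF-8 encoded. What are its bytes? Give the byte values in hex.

U+7515: 3-byte form → E7 94 95.
U+0293: 2-byte form → CA 93.
U+E8EB: 3-byte form → EE A3 AB.
U+3F743: 4-byte form → F0 BF 9D 83.
U+E2F3: 3-byte form → EE 8B B3.
U+F0FF: 3-byte form → EF 83 BF.
U+0218: 2-byte form → C8 98.
U+C0C5: 3-byte form → EC 83 85.
Concatenated (23 bytes): E7 94 95 CA 93 EE A3 AB F0 BF 9D 83 EE 8B B3 EF 83 BF C8 98 EC 83 85.

E7 94 95 CA 93 EE A3 AB F0 BF 9D 83 EE 8B B3 EF 83 BF C8 98 EC 83 85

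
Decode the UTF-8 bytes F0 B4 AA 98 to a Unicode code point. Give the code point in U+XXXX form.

U+34A98

Leading byte 0xF0 = 11110000 matches 11110xxx → 4-byte sequence.
Byte 1: 0xF0 = 11110000, payload 000 (3 bits).
Byte 2: 0xB4 = 10110100 (10xxxxxx ✓), payload 110100.
Byte 3: 0xAA = 10101010 (10xxxxxx ✓), payload 101010.
Byte 4: 0x98 = 10011000 (10xxxxxx ✓), payload 011000.
Concatenate: 000110100101010011000 = 0x34A98 (21 bits → U+34A98).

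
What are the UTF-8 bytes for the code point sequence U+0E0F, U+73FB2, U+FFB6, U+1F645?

E0 B8 8F F1 B3 BE B2 EF BE B6 F0 9F 99 85

U+0E0F: 3-byte form → E0 B8 8F.
U+73FB2: 4-byte form → F1 B3 BE B2.
U+FFB6: 3-byte form → EF BE B6.
U+1F645: 4-byte form → F0 9F 99 85.
Concatenated (14 bytes): E0 B8 8F F1 B3 BE B2 EF BE B6 F0 9F 99 85.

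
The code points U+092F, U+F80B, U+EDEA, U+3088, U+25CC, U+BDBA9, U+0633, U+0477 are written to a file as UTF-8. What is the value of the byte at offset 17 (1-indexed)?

0xBD

1-indexed offset 17 is 0-indexed offset 16.
U+092F → 3-byte form E0 A4 AF at offsets 0–2.
U+F80B → 3-byte form EF A0 8B at offsets 3–5.
U+EDEA → 3-byte form EE B7 AA at offsets 6–8.
U+3088 → 3-byte form E3 82 88 at offsets 9–11.
U+25CC → 3-byte form E2 97 8C at offsets 12–14.
U+BDBA9 → 4-byte form F2 BD AE A9 at offsets 15–18.
Offset 16 falls in char 6's range; it's byte 2 of F2 BD AE A9 = 0xBD.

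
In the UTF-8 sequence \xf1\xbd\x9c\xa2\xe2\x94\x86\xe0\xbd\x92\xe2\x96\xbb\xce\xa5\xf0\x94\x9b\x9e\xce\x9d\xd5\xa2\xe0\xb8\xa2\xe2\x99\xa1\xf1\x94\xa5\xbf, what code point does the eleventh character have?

U+5497F

Offset 0: leading byte 0xF1 = 11110001 → 4-byte char #1 = F1 BD 9C A2.
Offset 4: leading byte 0xE2 = 11100010 → 3-byte char #2 = E2 94 86.
Offset 7: leading byte 0xE0 = 11100000 → 3-byte char #3 = E0 BD 92.
Offset 10: leading byte 0xE2 = 11100010 → 3-byte char #4 = E2 96 BB.
Offset 13: leading byte 0xCE = 11001110 → 2-byte char #5 = CE A5.
Offset 15: leading byte 0xF0 = 11110000 → 4-byte char #6 = F0 94 9B 9E.
Offset 19: leading byte 0xCE = 11001110 → 2-byte char #7 = CE 9D.
Offset 21: leading byte 0xD5 = 11010101 → 2-byte char #8 = D5 A2.
Offset 23: leading byte 0xE0 = 11100000 → 3-byte char #9 = E0 B8 A2.
Offset 26: leading byte 0xE2 = 11100010 → 3-byte char #10 = E2 99 A1.
Offset 29: leading byte 0xF1 = 11110001 → 4-byte char #11 = F1 94 A5 BF.
Leading byte 0xF1 = 11110001 matches 11110xxx → 4-byte sequence.
Byte 1: 0xF1 = 11110001, payload 001 (3 bits).
Byte 2: 0x94 = 10010100 (10xxxxxx ✓), payload 010100.
Byte 3: 0xA5 = 10100101 (10xxxxxx ✓), payload 100101.
Byte 4: 0xBF = 10111111 (10xxxxxx ✓), payload 111111.
Concatenate: 001010100100101111111 = 0x5497F (21 bits → U+5497F).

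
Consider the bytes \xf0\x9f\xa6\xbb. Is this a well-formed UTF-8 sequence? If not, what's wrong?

Leading byte 0xF0 = 11110000 → 4-byte form.
Continuation bytes 0x9F=10011111, 0xA6=10100110, 0xBB=10111011 all match 10xxxxxx.
Decoded value 0x1F9BB is ≥ 0x10000 (shortest form) and not a surrogate.

valid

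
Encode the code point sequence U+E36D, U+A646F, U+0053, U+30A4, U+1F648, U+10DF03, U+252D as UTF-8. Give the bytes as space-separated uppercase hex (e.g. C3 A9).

U+E36D: 3-byte form → EE 8D AD.
U+A646F: 4-byte form → F2 A6 91 AF.
U+0053: 1-byte form → 53.
U+30A4: 3-byte form → E3 82 A4.
U+1F648: 4-byte form → F0 9F 99 88.
U+10DF03: 4-byte form → F4 8D BC 83.
U+252D: 3-byte form → E2 94 AD.
Concatenated (22 bytes): EE 8D AD F2 A6 91 AF 53 E3 82 A4 F0 9F 99 88 F4 8D BC 83 E2 94 AD.

EE 8D AD F2 A6 91 AF 53 E3 82 A4 F0 9F 99 88 F4 8D BC 83 E2 94 AD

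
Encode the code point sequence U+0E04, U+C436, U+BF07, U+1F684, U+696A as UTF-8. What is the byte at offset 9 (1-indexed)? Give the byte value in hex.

1-indexed offset 9 is 0-indexed offset 8.
U+0E04 → 3-byte form E0 B8 84 at offsets 0–2.
U+C436 → 3-byte form EC 90 B6 at offsets 3–5.
U+BF07 → 3-byte form EB BC 87 at offsets 6–8.
Offset 8 falls in char 3's range; it's byte 3 of EB BC 87 = 0x87.

0x87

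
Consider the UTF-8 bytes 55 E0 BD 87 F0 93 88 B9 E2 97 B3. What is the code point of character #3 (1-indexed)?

Offset 0: leading byte 0x55 = 01010101 → 1-byte char #1 = 55.
Offset 1: leading byte 0xE0 = 11100000 → 3-byte char #2 = E0 BD 87.
Offset 4: leading byte 0xF0 = 11110000 → 4-byte char #3 = F0 93 88 B9.
Leading byte 0xF0 = 11110000 matches 11110xxx → 4-byte sequence.
Byte 1: 0xF0 = 11110000, payload 000 (3 bits).
Byte 2: 0x93 = 10010011 (10xxxxxx ✓), payload 010011.
Byte 3: 0x88 = 10001000 (10xxxxxx ✓), payload 001000.
Byte 4: 0xB9 = 10111001 (10xxxxxx ✓), payload 111001.
Concatenate: 000010011001000111001 = 0x13239 (21 bits → U+13239).

U+13239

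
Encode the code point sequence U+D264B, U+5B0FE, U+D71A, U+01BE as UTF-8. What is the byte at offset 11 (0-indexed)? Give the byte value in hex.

0xC6

U+D264B → 4-byte form F3 92 99 8B at offsets 0–3.
U+5B0FE → 4-byte form F1 9B 83 BE at offsets 4–7.
U+D71A → 3-byte form ED 9C 9A at offsets 8–10.
U+01BE → 2-byte form C6 BE at offsets 11–12.
Offset 11 falls in char 4's range; it's byte 1 of C6 BE = 0xC6.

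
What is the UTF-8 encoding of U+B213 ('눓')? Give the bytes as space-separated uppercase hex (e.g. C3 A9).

U+B213 = 0xB213 = 45587 decimal. In range U+0800–U+FFFF → 3-byte form: 1110xxxx 10xxxxxx 10xxxxxx.
Binary (16 bits): 1011001000010011.
Split 4+6+6: 1011 | 001000 | 010011.
Byte 1: 11101011 = 0xEB.
Byte 2: 10001000 = 0x88.
Byte 3: 10010011 = 0x93.

EB 88 93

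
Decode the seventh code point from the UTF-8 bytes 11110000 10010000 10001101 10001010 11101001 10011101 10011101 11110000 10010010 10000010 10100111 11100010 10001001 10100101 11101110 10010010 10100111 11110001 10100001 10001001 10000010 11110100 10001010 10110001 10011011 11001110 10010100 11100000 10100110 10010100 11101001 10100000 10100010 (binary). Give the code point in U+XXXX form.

U+10AC5B

Offset 0: leading byte 0xF0 = 11110000 → 4-byte char #1 = F0 90 8D 8A.
Offset 4: leading byte 0xE9 = 11101001 → 3-byte char #2 = E9 9D 9D.
Offset 7: leading byte 0xF0 = 11110000 → 4-byte char #3 = F0 92 82 A7.
Offset 11: leading byte 0xE2 = 11100010 → 3-byte char #4 = E2 89 A5.
Offset 14: leading byte 0xEE = 11101110 → 3-byte char #5 = EE 92 A7.
Offset 17: leading byte 0xF1 = 11110001 → 4-byte char #6 = F1 A1 89 82.
Offset 21: leading byte 0xF4 = 11110100 → 4-byte char #7 = F4 8A B1 9B.
Leading byte 0xF4 = 11110100 matches 11110xxx → 4-byte sequence.
Byte 1: 0xF4 = 11110100, payload 100 (3 bits).
Byte 2: 0x8A = 10001010 (10xxxxxx ✓), payload 001010.
Byte 3: 0xB1 = 10110001 (10xxxxxx ✓), payload 110001.
Byte 4: 0x9B = 10011011 (10xxxxxx ✓), payload 011011.
Concatenate: 100001010110001011011 = 0x10AC5B (21 bits → U+10AC5B).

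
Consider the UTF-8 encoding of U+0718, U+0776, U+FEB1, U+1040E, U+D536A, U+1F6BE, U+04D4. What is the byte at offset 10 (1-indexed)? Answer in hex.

1-indexed offset 10 is 0-indexed offset 9.
U+0718 → 2-byte form DC 98 at offsets 0–1.
U+0776 → 2-byte form DD B6 at offsets 2–3.
U+FEB1 → 3-byte form EF BA B1 at offsets 4–6.
U+1040E → 4-byte form F0 90 90 8E at offsets 7–10.
Offset 9 falls in char 4's range; it's byte 3 of F0 90 90 8E = 0x90.

0x90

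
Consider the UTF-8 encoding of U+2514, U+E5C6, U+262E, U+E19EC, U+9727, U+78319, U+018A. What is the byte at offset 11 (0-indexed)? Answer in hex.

0xA7

U+2514 → 3-byte form E2 94 94 at offsets 0–2.
U+E5C6 → 3-byte form EE 97 86 at offsets 3–5.
U+262E → 3-byte form E2 98 AE at offsets 6–8.
U+E19EC → 4-byte form F3 A1 A7 AC at offsets 9–12.
Offset 11 falls in char 4's range; it's byte 3 of F3 A1 A7 AC = 0xA7.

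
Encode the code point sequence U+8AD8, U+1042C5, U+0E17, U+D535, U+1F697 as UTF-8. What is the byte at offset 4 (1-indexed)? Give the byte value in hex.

1-indexed offset 4 is 0-indexed offset 3.
U+8AD8 → 3-byte form E8 AB 98 at offsets 0–2.
U+1042C5 → 4-byte form F4 84 8B 85 at offsets 3–6.
Offset 3 falls in char 2's range; it's byte 1 of F4 84 8B 85 = 0xF4.

0xF4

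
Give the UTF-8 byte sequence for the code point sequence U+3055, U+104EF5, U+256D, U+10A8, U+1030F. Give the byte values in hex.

U+3055: 3-byte form → E3 81 95.
U+104EF5: 4-byte form → F4 84 BB B5.
U+256D: 3-byte form → E2 95 AD.
U+10A8: 3-byte form → E1 82 A8.
U+1030F: 4-byte form → F0 90 8C 8F.
Concatenated (17 bytes): E3 81 95 F4 84 BB B5 E2 95 AD E1 82 A8 F0 90 8C 8F.

E3 81 95 F4 84 BB B5 E2 95 AD E1 82 A8 F0 90 8C 8F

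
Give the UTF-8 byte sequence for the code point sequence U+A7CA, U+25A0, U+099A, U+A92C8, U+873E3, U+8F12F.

EA 9F 8A E2 96 A0 E0 A6 9A F2 A9 8B 88 F2 87 8F A3 F2 8F 84 AF

U+A7CA: 3-byte form → EA 9F 8A.
U+25A0: 3-byte form → E2 96 A0.
U+099A: 3-byte form → E0 A6 9A.
U+A92C8: 4-byte form → F2 A9 8B 88.
U+873E3: 4-byte form → F2 87 8F A3.
U+8F12F: 4-byte form → F2 8F 84 AF.
Concatenated (21 bytes): EA 9F 8A E2 96 A0 E0 A6 9A F2 A9 8B 88 F2 87 8F A3 F2 8F 84 AF.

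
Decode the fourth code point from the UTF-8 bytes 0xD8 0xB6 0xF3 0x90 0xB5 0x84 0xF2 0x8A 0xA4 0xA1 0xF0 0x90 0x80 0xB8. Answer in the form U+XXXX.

U+10038

Offset 0: leading byte 0xD8 = 11011000 → 2-byte char #1 = D8 B6.
Offset 2: leading byte 0xF3 = 11110011 → 4-byte char #2 = F3 90 B5 84.
Offset 6: leading byte 0xF2 = 11110010 → 4-byte char #3 = F2 8A A4 A1.
Offset 10: leading byte 0xF0 = 11110000 → 4-byte char #4 = F0 90 80 B8.
Leading byte 0xF0 = 11110000 matches 11110xxx → 4-byte sequence.
Byte 1: 0xF0 = 11110000, payload 000 (3 bits).
Byte 2: 0x90 = 10010000 (10xxxxxx ✓), payload 010000.
Byte 3: 0x80 = 10000000 (10xxxxxx ✓), payload 000000.
Byte 4: 0xB8 = 10111000 (10xxxxxx ✓), payload 111000.
Concatenate: 000010000000000111000 = 0x10038 (21 bits → U+10038).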